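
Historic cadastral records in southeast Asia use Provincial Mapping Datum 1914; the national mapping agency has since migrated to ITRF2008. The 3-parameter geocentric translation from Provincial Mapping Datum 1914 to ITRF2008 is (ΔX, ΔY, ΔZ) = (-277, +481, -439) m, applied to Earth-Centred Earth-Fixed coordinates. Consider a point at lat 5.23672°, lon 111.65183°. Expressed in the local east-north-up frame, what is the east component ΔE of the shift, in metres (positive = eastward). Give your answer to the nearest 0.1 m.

ΔE = 80.0 m

At φ = 5.23672°, λ = 111.65183°: sin φ = 0.091271, cos φ = 0.995826, sin λ = 0.929443, cos λ = -0.368965.
ΔE = −sin λ·ΔX + cos λ·ΔY = −(0.929443)·(-277) + (-0.368965)·(481) = 79.98 m.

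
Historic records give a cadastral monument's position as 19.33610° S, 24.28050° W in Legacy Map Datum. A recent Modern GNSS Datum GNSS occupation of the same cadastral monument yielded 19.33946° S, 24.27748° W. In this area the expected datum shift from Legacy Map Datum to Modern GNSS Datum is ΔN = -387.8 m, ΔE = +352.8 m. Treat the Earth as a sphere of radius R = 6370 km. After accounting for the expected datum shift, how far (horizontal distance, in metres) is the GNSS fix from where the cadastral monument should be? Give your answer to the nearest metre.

39 m

Observed coordinate differences: Δφ = -0.00336°, Δλ = +0.00302°.
Converting to metres (1° lat = 111177 m, cos φ = 0.943593): observed ΔN = -373.6 m, observed ΔE = 316.8 m.
Subtracting the expected shift leaves a residual of -373.6 − (-387.8) = 14.2 m north and 316.8 − (352.8) = -36.0 m east.
Residual distance = √(14.2² + (-36.0)²) = 38.7 m.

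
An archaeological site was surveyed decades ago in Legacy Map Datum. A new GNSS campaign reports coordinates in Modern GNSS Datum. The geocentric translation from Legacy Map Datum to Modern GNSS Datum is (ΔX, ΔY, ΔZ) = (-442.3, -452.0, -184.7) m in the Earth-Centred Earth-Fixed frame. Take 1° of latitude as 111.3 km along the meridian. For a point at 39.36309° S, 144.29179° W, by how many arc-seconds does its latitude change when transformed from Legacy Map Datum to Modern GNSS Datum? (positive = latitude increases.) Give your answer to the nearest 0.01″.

sin φ = -0.634233, cos φ = 0.773142, sin λ = -0.583658, cos λ = -0.812000.
North component: ΔN = −sin φ cos λ·ΔX − sin φ sin λ·ΔY + cos φ·ΔZ = −(-0.634233)(-0.812000)(-442.3) − (-0.634233)(-0.583658)(-452.0) + (0.773142)(-184.7) = 252.30 m.
1° of latitude spans 111300 m, so Δφ = 252.30 / 111300 × 3600 = 8.161″.

Δφ = 8.16″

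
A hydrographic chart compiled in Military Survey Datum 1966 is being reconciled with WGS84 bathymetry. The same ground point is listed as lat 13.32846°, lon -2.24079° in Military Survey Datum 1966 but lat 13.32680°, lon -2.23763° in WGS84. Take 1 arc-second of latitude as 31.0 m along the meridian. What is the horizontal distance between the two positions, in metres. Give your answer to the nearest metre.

390 m

Δφ = 13.32680° − 13.32846° = -0.00166°; Δλ = -2.23763° − -2.24079° = +0.00316°.
1° of latitude = 3600 × 31.00 = 111600 m.
ΔN = Δφ × 111600 = -185.3 m; ΔE = Δλ × 111600 × cos(13.32846°) = +0.00316 × 111600 × 0.973064 = 343.2 m.
Distance = √(ΔE² + ΔN²) = √(343.2² + (-185.3)²) = 390.0 m.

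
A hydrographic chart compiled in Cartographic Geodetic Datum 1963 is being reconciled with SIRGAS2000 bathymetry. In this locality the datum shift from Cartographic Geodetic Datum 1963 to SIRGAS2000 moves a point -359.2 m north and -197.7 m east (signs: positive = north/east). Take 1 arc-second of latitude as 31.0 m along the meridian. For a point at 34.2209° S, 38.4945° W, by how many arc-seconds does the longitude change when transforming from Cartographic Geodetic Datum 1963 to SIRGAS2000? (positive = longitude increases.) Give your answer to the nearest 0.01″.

At latitude -34.2209°, cos φ = 0.826875.
1″ of longitude at this latitude = 31.00 × cos φ = 25.6331 m, so Δλ = -197.7 / 25.6331 = -7.713″.

Δλ = -7.71″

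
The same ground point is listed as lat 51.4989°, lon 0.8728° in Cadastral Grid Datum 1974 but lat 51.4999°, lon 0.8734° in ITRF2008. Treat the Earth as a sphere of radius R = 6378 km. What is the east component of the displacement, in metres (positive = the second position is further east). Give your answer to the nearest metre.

Δφ = 51.4999° − 51.4989° = +0.0010°; Δλ = 0.8734° − 0.8728° = +0.0006°.
1° along a meridian = πR/180 = 111317 m.
ΔN = Δφ × 111317 = 111.3 m; ΔE = Δλ × 111317 × cos(51.4989°) = +0.0006 × 111317 × 0.622530 = 41.6 m.

ΔE = 42 m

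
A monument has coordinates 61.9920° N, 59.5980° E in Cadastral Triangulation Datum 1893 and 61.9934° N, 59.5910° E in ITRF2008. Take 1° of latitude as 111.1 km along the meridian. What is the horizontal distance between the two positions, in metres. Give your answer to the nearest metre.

397 m

Δφ = 61.9934° − 61.9920° = +0.0014°; Δλ = 59.5910° − 59.5980° = -0.0070°.
ΔN = Δφ × 111100 = 155.5 m; ΔE = Δλ × 111100 × cos(61.9920°) = -0.0070 × 111100 × 0.469595 = -365.2 m.
Distance = √(ΔE² + ΔN²) = √((-365.2)² + 155.5²) = 396.9 m.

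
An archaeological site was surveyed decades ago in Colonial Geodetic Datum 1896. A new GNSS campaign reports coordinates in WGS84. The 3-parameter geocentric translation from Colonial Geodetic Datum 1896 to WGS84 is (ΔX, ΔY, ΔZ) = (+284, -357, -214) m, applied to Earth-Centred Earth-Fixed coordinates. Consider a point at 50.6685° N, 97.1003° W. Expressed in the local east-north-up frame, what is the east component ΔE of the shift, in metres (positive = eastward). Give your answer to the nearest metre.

The local east axis at (φ, λ) is (−sin λ, cos λ, 0), so ΔE = −sin(-97.1003°)·284 + cos(-97.1003°)·(-357) = 325.95 m.

ΔE = 326 m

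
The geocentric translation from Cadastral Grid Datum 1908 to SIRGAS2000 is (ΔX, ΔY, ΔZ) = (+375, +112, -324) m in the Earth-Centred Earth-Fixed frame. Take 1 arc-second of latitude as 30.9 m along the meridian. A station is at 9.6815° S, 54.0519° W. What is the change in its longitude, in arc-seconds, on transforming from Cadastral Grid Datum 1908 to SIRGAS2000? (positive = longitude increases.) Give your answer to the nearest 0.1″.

Δλ = 12.1″

sin φ = -0.168171, cos φ = 0.985758, sin λ = -0.809549, cos λ = 0.587052.
East component: ΔE = −sin λ·ΔX + cos λ·ΔY = −(-0.809549)(375) + (0.587052)(112) = 369.33 m.
1° of latitude spans 3600 × 30.90 = 111240 m; at latitude φ, 1° of longitude spans that × cos φ = 109655.7 m, so Δλ = 369.33 / 109655.7 × 3600 = 12.125″.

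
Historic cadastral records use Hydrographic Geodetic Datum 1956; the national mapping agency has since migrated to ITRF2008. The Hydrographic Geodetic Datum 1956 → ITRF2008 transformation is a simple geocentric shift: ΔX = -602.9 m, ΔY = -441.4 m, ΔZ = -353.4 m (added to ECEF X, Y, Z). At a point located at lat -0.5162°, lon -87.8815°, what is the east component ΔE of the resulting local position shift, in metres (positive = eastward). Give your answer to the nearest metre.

At φ = -0.5162°, λ = -87.8815°: sin φ = -0.009009, cos φ = 0.999959, sin λ = -0.999317, cos λ = 0.036966.
ΔE = −sin λ·ΔX + cos λ·ΔY = −(-0.999317)·(-602.9) + (0.036966)·(-441.4) = -618.80 m.

ΔE = -619 m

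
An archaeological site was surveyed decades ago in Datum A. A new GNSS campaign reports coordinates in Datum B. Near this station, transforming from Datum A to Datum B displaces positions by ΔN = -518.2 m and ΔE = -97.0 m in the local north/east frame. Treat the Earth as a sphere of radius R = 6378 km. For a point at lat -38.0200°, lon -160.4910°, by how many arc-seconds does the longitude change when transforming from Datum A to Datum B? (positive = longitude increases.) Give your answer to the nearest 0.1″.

At latitude -38.0200°, cos φ = 0.787796.
One radian of longitude at latitude φ spans R cos φ, so Δλ = ΔE / (R cos φ) = -97.0 / (6378000 × 0.787796) = -1.9305e-05 rad = -3.982″.

Δλ = -4.0″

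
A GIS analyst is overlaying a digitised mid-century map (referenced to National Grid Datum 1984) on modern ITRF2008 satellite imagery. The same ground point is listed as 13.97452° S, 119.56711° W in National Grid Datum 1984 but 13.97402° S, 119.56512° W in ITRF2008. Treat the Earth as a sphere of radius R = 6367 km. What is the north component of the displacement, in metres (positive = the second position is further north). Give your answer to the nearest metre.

Δφ = -13.97402° − -13.97452° = +0.00050°; Δλ = -119.56512° − -119.56711° = +0.00199°.
1° along a meridian = πR/180 = 111125 m.
ΔN = Δφ × 111125 = 55.6 m; ΔE = Δλ × 111125 × cos(-13.97452°) = +0.00199 × 111125 × 0.970403 = 214.6 m.

ΔN = 56 m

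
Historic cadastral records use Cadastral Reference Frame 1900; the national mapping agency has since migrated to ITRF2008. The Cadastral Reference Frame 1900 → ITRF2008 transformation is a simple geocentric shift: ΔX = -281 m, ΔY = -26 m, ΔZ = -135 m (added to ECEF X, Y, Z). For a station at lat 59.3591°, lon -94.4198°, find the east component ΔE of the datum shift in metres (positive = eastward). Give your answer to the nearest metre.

ΔE = -278 m

The local east axis at (φ, λ) is (−sin λ, cos λ, 0), so ΔE = −sin(-94.4198°)·(-281) + cos(-94.4198°)·(-26) = -278.16 m.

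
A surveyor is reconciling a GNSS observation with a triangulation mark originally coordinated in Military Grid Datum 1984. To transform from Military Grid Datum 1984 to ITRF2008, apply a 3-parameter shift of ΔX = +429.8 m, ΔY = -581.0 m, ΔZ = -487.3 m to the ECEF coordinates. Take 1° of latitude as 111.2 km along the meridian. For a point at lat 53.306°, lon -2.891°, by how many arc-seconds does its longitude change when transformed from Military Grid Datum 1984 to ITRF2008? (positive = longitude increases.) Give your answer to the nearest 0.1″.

sin φ = 0.801838, cos φ = 0.597541, sin λ = -0.050436, cos λ = 0.998727.
East component: ΔE = −sin λ·ΔX + cos λ·ΔY = −(-0.050436)(429.8) + (0.998727)(-581.0) = -558.58 m.
1° of latitude spans 111200 m; at latitude φ, 1° of longitude spans that × cos φ = 66446.6 m, so Δλ = -558.58 / 66446.6 × 3600 = -30.263″.

Δλ = -30.3″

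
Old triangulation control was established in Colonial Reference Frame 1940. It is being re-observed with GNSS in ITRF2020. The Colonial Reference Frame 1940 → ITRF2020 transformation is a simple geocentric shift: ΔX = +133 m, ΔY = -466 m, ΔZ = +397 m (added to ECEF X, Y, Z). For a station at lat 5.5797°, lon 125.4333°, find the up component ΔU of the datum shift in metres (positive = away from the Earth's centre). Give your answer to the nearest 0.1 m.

The local up (radial) axis is (cos φ cos λ, cos φ sin λ, sin φ), giving ΔU = -76.742 − 377.894 + 38.600 = -416.04 m.

ΔU = -416.0 m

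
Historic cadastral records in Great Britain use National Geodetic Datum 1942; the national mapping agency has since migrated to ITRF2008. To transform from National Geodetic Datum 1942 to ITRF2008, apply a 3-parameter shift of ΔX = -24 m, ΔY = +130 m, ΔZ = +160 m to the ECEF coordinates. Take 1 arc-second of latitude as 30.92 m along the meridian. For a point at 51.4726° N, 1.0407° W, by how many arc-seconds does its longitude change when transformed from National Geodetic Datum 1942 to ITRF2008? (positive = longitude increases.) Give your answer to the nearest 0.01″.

sin φ = 0.782310, cos φ = 0.622889, sin λ = -0.018163, cos λ = 0.999835.
East component: ΔE = −sin λ·ΔX + cos λ·ΔY = −(-0.018163)(-24) + (0.999835)(130) = 129.54 m.
1° of latitude spans 3600 × 30.92 = 111312 m; at latitude φ, 1° of longitude spans that × cos φ = 69335.0 m, so Δλ = 129.54 / 69335.0 × 3600 = 6.726″.

Δλ = 6.73″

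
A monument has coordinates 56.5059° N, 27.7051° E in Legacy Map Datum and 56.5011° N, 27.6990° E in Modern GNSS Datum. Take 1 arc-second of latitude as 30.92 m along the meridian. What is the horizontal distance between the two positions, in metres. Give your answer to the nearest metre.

Δφ = 56.5011° − 56.5059° = -0.0048°; Δλ = 27.6990° − 27.7051° = -0.0061°.
1° of latitude = 3600 × 30.92 = 111312 m.
ΔN = Δφ × 111312 = -534.3 m; ΔE = Δλ × 111312 × cos(56.5059°) = -0.0061 × 111312 × 0.551851 = -374.7 m.
Distance = √(ΔE² + ΔN²) = √((-374.7)² + (-534.3)²) = 652.6 m.

653 m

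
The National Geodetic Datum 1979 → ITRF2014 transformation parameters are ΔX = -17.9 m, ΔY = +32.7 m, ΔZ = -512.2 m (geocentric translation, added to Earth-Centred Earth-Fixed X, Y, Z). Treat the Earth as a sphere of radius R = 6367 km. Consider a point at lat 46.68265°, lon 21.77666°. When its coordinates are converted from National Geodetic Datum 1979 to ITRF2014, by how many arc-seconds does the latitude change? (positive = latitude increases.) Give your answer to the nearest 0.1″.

sin φ = 0.727565, cos φ = 0.686039, sin λ = 0.370990, cos λ = 0.928637.
North component: ΔN = −sin φ cos λ·ΔX − sin φ sin λ·ΔY + cos φ·ΔZ = −(0.727565)(0.928637)(-17.9) − (0.727565)(0.370990)(32.7) + (0.686039)(-512.2) = -348.12 m.
1° of latitude spans πR/180 = 111125 m, so Δφ = -348.12 / 111125 × 3600 = -11.278″.

Δφ = -11.3″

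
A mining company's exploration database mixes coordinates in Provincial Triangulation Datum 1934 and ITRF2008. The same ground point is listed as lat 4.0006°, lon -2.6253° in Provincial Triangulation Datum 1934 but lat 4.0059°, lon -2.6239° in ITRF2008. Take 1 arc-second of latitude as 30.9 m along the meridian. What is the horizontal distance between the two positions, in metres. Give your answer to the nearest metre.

610 m

Δφ = 4.0059° − 4.0006° = +0.0053°; Δλ = -2.6239° − -2.6253° = +0.0014°.
1° of latitude = 3600 × 30.90 = 111240 m.
ΔN = Δφ × 111240 = 589.6 m; ΔE = Δλ × 111240 × cos(4.0006°) = +0.0014 × 111240 × 0.997563 = 155.4 m.
Distance = √(ΔE² + ΔN²) = √(155.4² + 589.6²) = 609.7 m.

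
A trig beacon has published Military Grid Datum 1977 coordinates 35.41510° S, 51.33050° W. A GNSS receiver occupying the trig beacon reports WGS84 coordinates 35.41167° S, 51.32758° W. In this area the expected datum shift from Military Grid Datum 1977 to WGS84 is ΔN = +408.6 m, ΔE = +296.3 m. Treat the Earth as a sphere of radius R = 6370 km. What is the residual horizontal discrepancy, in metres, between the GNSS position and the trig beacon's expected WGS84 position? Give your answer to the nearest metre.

42 m

Observed coordinate differences: Δφ = +0.00343°, Δλ = +0.00292°.
Converting to metres (1° lat = 111177 m, cos φ = 0.814975): observed ΔN = 381.3 m, observed ΔE = 264.6 m.
Subtracting the expected shift leaves a residual of 381.3 − (408.6) = -27.3 m north and 264.6 − (296.3) = -31.7 m east.
Residual distance = √((-27.3)² + (-31.7)²) = 41.8 m.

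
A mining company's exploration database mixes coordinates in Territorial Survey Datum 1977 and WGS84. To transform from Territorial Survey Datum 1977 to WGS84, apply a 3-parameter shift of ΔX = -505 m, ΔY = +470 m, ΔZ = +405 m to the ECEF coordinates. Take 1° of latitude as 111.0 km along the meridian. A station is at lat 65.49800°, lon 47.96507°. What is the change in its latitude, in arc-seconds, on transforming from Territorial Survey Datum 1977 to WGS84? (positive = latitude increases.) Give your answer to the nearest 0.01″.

sin φ = 0.909947, cos φ = 0.414725, sin λ = 0.742737, cos λ = 0.669584.
North component: ΔN = −sin φ cos λ·ΔX − sin φ sin λ·ΔY + cos φ·ΔZ = −(0.909947)(0.669584)(-505) − (0.909947)(0.742737)(470) + (0.414725)(405) = 158.00 m.
1° of latitude spans 111000 m, so Δφ = 158.00 / 111000 × 3600 = 5.124″.

Δφ = 5.12″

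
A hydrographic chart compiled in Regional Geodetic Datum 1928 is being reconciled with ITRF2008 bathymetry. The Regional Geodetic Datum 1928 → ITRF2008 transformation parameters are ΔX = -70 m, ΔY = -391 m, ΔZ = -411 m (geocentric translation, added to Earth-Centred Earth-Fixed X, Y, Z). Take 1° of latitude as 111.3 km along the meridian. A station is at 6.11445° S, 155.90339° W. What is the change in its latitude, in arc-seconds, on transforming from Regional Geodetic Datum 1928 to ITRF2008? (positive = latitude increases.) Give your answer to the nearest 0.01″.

Δφ = -12.45″

sin φ = -0.106515, cos φ = 0.994311, sin λ = -0.408276, cos λ = -0.912858.
North component: ΔN = −sin φ cos λ·ΔX − sin φ sin λ·ΔY + cos φ·ΔZ = −(-0.106515)(-0.912858)(-70) − (-0.106515)(-0.408276)(-391) + (0.994311)(-411) = -384.85 m.
1° of latitude spans 111300 m, so Δφ = -384.85 / 111300 × 3600 = -12.448″.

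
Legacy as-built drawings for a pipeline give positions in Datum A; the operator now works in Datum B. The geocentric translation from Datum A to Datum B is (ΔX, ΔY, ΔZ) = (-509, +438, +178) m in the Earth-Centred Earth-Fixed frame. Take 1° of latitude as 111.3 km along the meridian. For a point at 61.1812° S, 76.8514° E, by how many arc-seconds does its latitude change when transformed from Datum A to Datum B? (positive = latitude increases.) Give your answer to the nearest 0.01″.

sin φ = -0.876149, cos φ = 0.482041, sin λ = 0.973783, cos λ = 0.227477.
North component: ΔN = −sin φ cos λ·ΔX − sin φ sin λ·ΔY + cos φ·ΔZ = −(-0.876149)(0.227477)(-509) − (-0.876149)(0.973783)(438) + (0.482041)(178) = 358.05 m.
1° of latitude spans 111300 m, so Δφ = 358.05 / 111300 × 3600 = 11.581″.

Δφ = 11.58″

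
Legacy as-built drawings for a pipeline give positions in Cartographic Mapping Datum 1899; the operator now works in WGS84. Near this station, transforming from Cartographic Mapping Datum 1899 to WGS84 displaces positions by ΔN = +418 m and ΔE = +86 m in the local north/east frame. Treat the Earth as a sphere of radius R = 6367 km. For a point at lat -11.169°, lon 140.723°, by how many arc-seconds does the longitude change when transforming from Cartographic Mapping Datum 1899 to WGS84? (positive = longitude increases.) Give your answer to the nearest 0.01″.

At latitude -11.169°, cos φ = 0.981060.
One radian of longitude at latitude φ spans R cos φ, so Δλ = ΔE / (R cos φ) = 86.0 / (6367000 × 0.981060) = 1.3768e-05 rad = 2.840″.

Δλ = 2.84″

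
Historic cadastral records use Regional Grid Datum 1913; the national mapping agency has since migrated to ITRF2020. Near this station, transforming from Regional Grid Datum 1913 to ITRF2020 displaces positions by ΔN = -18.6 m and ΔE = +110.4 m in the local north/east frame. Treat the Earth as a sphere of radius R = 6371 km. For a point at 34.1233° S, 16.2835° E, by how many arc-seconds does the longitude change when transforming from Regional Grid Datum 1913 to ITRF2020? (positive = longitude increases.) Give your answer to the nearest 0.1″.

Δλ = 4.3″

At latitude -34.1233°, cos φ = 0.827832.
One radian of longitude at latitude φ spans R cos φ, so Δλ = ΔE / (R cos φ) = 110.4 / (6371000 × 0.827832) = 2.0932e-05 rad = 4.318″.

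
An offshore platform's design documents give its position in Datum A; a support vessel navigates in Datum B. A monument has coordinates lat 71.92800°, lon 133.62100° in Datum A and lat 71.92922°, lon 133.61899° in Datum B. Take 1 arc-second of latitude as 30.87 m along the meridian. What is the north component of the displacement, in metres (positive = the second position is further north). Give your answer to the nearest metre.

ΔN = 136 m

Δφ = 71.92922° − 71.92800° = +0.00122°; Δλ = 133.61899° − 133.62100° = -0.00201°.
1° of latitude = 3600 × 30.87 = 111132 m.
ΔN = Δφ × 111132 = 135.6 m; ΔE = Δλ × 111132 × cos(71.92800°) = -0.00201 × 111132 × 0.310212 = -69.3 m.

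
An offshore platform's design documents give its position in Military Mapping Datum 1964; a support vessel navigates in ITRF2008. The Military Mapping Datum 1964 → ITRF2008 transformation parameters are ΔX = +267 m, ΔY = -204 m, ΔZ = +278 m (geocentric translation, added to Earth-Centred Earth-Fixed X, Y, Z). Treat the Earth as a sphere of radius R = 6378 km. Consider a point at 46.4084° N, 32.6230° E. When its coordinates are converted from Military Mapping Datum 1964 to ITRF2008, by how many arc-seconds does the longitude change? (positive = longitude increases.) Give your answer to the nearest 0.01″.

sin φ = 0.724273, cos φ = 0.689513, sin λ = 0.539109, cos λ = 0.842236.
East component: ΔE = −sin λ·ΔX + cos λ·ΔY = −(0.539109)(267) + (0.842236)(-204) = -315.76 m.
1° of latitude spans πR/180 = 111317 m; at latitude φ, 1° of longitude spans that × cos φ = 76754.6 m, so Δλ = -315.76 / 76754.6 × 3600 = -14.810″.

Δλ = -14.81″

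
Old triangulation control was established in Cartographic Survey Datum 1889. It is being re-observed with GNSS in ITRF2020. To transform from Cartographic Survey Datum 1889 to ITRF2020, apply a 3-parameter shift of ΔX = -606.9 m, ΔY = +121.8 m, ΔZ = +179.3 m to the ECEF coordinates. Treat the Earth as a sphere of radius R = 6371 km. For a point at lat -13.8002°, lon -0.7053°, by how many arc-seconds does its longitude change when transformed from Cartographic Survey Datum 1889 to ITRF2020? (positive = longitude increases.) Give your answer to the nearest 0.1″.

sin φ = -0.238537, cos φ = 0.971133, sin λ = -0.012309, cos λ = 0.999924.
East component: ΔE = −sin λ·ΔX + cos λ·ΔY = −(-0.012309)(-606.9) + (0.999924)(121.8) = 114.32 m.
1° of latitude spans πR/180 = 111195 m; at latitude φ, 1° of longitude spans that × cos φ = 107985.1 m, so Δλ = 114.32 / 107985.1 × 3600 = 3.811″.

Δλ = 3.8″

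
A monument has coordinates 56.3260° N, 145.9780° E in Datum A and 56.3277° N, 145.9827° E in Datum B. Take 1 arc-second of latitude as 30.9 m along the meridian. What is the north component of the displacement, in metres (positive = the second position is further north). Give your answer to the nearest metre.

ΔN = 189 m

Δφ = 56.3277° − 56.3260° = +0.0017°; Δλ = 145.9827° − 145.9780° = +0.0047°.
1° of latitude = 3600 × 30.90 = 111240 m.
ΔN = Δφ × 111240 = 189.1 m; ΔE = Δλ × 111240 × cos(56.3260°) = +0.0047 × 111240 × 0.554467 = 289.9 m.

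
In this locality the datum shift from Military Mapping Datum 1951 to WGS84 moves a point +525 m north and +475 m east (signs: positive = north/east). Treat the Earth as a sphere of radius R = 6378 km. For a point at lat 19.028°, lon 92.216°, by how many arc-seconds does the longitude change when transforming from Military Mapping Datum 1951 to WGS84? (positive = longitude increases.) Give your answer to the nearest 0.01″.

At latitude 19.028°, cos φ = 0.945359.
One radian of longitude at latitude φ spans R cos φ, so Δλ = ΔE / (R cos φ) = 475.0 / (6378000 × 0.945359) = 7.8779e-05 rad = 16.249″.

Δλ = 16.25″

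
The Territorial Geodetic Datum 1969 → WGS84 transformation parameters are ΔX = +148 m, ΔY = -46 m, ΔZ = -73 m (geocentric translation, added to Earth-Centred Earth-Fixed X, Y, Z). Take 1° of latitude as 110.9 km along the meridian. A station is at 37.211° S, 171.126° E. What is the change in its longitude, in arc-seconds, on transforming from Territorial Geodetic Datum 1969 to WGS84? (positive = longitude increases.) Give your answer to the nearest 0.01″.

sin φ = -0.604752, cos φ = 0.796414, sin λ = 0.154262, cos λ = -0.988030.
East component: ΔE = −sin λ·ΔX + cos λ·ΔY = −(0.154262)(148) + (-0.988030)(-46) = 22.62 m.
1° of latitude spans 110900 m; at latitude φ, 1° of longitude spans that × cos φ = 88322.3 m, so Δλ = 22.62 / 88322.3 × 3600 = 0.922″.

Δλ = 0.92″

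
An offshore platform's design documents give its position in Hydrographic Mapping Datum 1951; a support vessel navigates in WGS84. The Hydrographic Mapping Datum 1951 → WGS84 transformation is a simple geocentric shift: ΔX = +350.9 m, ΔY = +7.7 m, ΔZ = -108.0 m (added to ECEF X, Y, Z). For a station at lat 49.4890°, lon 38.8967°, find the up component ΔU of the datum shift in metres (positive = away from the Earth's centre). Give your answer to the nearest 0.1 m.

The local up (radial) axis is (cos φ cos λ, cos φ sin λ, sin φ), giving ΔU = 177.403 + 3.141 − 82.110 = 98.43 m.

ΔU = 98.4 m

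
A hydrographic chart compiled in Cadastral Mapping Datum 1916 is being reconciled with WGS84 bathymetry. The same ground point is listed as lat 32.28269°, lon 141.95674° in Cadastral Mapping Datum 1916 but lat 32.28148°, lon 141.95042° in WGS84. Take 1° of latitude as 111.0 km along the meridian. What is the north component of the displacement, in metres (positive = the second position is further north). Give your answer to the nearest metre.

Δφ = 32.28148° − 32.28269° = -0.00121°; Δλ = 141.95042° − 141.95674° = -0.00632°.
ΔN = Δφ × 111000 = -134.3 m; ΔE = Δλ × 111000 × cos(32.28269°) = -0.00632 × 111000 × 0.845423 = -593.1 m.

ΔN = -134 m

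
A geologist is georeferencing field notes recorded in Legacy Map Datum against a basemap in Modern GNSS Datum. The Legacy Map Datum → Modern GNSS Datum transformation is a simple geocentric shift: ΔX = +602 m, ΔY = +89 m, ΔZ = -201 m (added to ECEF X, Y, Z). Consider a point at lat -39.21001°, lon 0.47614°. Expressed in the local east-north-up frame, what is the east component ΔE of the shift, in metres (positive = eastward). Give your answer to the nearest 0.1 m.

At φ = -39.21001°, λ = 0.47614°: sin φ = -0.632165, cos φ = 0.774834, sin λ = 0.008310, cos λ = 0.999965.
ΔE = −sin λ·ΔX + cos λ·ΔY = −(0.008310)·(602) + (0.999965)·(89) = 83.99 m.

ΔE = 84.0 m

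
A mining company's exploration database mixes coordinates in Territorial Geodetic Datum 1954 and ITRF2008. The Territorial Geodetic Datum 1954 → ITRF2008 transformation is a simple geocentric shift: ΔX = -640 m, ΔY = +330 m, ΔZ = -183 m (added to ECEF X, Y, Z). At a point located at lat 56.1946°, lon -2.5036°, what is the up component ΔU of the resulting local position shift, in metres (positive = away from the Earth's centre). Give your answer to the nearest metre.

The local up (radial) axis is (cos φ cos λ, cos φ sin λ, sin φ), giving ΔU = -355.739 − 8.020 − 152.061 = -515.82 m.

ΔU = -516 m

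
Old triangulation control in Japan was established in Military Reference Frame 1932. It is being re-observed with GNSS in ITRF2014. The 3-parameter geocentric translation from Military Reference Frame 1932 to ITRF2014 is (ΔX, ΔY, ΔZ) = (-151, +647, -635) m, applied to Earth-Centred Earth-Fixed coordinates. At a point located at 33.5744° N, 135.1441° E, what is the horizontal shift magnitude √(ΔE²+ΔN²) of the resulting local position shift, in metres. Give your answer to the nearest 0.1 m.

The local east axis at (φ, λ) is (−sin λ, cos λ, 0), so ΔE = −sin(135.1441°)·(-151) + cos(135.1441°)·647 = -352.14 m.
The local north axis is (−sin φ cos λ, −sin φ sin λ, cos φ), giving ΔN = -59.196 − 252.368 − 529.062 = -840.63 m.
Horizontal magnitude = √(ΔE² + ΔN²) = √((-352.14)² + (-840.63)²) = 911.40 m.

911.4 m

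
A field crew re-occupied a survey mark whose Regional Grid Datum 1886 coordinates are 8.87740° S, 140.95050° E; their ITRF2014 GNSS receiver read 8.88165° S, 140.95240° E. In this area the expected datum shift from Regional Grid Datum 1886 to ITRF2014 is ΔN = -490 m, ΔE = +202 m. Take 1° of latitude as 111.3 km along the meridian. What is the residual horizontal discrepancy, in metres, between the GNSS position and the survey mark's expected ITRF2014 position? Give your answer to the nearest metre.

18 m

Observed coordinate differences: Δφ = -0.00425°, Δλ = +0.00190°.
Converting to metres (1° lat = 111300 m, cos φ = 0.988021): observed ΔN = -473.0 m, observed ΔE = 208.9 m.
Subtracting the expected shift leaves a residual of -473.0 − (-490) = 17.0 m north and 208.9 − (202) = 6.9 m east.
Residual distance = √(17.0² + 6.9²) = 18.3 m.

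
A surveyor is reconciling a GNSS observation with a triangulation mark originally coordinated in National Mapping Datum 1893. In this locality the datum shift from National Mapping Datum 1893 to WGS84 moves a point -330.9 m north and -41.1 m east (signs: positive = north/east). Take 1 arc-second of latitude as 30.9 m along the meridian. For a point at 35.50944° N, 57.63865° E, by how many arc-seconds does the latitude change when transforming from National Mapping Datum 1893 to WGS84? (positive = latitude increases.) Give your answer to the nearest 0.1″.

1″ of latitude = 30.90 m, so Δφ = -330.9 / 30.90 = -10.709″.

Δφ = -10.7″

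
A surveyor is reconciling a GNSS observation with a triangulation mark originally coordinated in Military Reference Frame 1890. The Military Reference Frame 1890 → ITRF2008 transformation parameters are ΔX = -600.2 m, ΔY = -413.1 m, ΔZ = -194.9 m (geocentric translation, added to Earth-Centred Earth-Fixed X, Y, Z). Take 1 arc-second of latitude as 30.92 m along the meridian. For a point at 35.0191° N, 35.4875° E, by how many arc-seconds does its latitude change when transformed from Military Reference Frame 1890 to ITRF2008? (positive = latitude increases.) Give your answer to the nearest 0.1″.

sin φ = 0.573849, cos φ = 0.818961, sin λ = 0.580525, cos λ = 0.814242.
North component: ΔN = −sin φ cos λ·ΔX − sin φ sin λ·ΔY + cos φ·ΔZ = −(0.573849)(0.814242)(-600.2) − (0.573849)(0.580525)(-413.1) + (0.818961)(-194.9) = 258.45 m.
1° of latitude spans 3600 × 30.92 = 111312 m, so Δφ = 258.45 / 111312 × 3600 = 8.359″.

Δφ = 8.4″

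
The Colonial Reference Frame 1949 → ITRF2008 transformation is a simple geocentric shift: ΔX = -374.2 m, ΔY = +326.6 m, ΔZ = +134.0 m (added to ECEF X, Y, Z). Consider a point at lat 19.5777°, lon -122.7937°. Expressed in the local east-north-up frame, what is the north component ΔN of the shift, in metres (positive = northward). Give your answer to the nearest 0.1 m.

ΔN = 150.3 m

The local north axis is (−sin φ cos λ, −sin φ sin λ, cos φ), giving ΔN = -67.913 + 91.997 + 126.253 = 150.34 m.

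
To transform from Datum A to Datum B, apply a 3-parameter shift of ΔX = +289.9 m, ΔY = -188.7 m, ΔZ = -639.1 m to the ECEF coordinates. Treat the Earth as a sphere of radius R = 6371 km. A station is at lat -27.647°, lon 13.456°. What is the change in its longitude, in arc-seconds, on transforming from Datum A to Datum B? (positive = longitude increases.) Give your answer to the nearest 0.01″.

Δλ = -9.17″

sin φ = -0.464023, cos φ = 0.885823, sin λ = 0.232699, cos λ = 0.972549.
East component: ΔE = −sin λ·ΔX + cos λ·ΔY = −(0.232699)(289.9) + (0.972549)(-188.7) = -250.98 m.
1° of latitude spans πR/180 = 111195 m; at latitude φ, 1° of longitude spans that × cos φ = 98499.0 m, so Δλ = -250.98 / 98499.0 × 3600 = -9.173″.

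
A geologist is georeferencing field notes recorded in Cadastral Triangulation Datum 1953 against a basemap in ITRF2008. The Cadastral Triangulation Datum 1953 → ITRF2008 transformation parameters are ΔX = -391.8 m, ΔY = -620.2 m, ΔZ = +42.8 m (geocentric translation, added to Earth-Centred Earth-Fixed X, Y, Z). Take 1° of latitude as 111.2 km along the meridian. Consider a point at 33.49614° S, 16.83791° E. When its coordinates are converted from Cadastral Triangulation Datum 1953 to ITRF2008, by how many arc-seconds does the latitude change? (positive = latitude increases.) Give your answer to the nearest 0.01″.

Δφ = -8.75″

sin φ = -0.551881, cos φ = 0.833923, sin λ = 0.289665, cos λ = 0.957128.
North component: ΔN = −sin φ cos λ·ΔX − sin φ sin λ·ΔY + cos φ·ΔZ = −(-0.551881)(0.957128)(-391.8) − (-0.551881)(0.289665)(-620.2) + (0.833923)(42.8) = -270.41 m.
1° of latitude spans 111200 m, so Δφ = -270.41 / 111200 × 3600 = -8.754″.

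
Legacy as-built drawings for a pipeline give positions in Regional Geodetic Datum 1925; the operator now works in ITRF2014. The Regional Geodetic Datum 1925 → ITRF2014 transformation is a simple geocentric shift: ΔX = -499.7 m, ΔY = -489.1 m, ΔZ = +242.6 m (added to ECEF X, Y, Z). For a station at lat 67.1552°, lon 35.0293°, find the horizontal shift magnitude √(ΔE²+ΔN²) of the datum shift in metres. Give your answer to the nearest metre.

The local east axis at (φ, λ) is (−sin λ, cos λ, 0), so ΔE = −sin(35.0293°)·(-499.7) + cos(35.0293°)·(-489.1) = -113.68 m.
The local north axis is (−sin φ cos λ, −sin φ sin λ, cos φ), giving ΔN = 377.087 + 258.720 + 94.186 = 729.99 m.
Horizontal magnitude = √(ΔE² + ΔN²) = √((-113.68)² + 729.99²) = 738.79 m.

739 m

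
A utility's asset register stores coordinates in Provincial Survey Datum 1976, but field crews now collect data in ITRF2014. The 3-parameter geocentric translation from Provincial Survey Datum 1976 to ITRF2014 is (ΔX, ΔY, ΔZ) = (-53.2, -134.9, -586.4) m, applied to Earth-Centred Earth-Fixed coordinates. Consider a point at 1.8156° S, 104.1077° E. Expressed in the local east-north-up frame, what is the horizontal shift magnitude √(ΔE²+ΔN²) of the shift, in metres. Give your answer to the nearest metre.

The local east axis at (φ, λ) is (−sin λ, cos λ, 0), so ΔE = −sin(104.1077°)·(-53.2) + cos(104.1077°)·(-134.9) = 84.48 m.
The local north axis is (−sin φ cos λ, −sin φ sin λ, cos φ), giving ΔN = 0.411 − 4.145 − 586.106 = -589.84 m.
Horizontal magnitude = √(ΔE² + ΔN²) = √(84.48² + (-589.84)²) = 595.86 m.

596 m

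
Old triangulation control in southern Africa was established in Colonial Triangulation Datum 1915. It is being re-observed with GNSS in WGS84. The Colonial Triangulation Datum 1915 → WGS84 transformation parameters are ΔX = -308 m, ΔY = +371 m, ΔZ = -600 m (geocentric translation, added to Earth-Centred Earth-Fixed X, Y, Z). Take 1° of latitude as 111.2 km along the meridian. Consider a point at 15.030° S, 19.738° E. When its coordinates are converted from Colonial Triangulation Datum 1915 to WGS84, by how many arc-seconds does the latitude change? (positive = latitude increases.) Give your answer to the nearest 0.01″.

sin φ = -0.259325, cos φ = 0.965790, sin λ = 0.337720, cos λ = 0.941247.
North component: ΔN = −sin φ cos λ·ΔX − sin φ sin λ·ΔY + cos φ·ΔZ = −(-0.259325)(0.941247)(-308) − (-0.259325)(0.337720)(371) + (0.965790)(-600) = -622.16 m.
1° of latitude spans 111200 m, so Δφ = -622.16 / 111200 × 3600 = -20.142″.

Δφ = -20.14″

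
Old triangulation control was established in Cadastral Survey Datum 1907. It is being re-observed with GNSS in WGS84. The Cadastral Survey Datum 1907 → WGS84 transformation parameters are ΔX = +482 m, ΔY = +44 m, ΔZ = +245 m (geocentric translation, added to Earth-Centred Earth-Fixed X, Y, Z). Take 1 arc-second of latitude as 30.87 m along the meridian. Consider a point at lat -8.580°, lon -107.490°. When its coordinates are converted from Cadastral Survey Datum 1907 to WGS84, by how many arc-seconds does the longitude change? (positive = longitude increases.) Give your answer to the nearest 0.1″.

sin φ = -0.149190, cos φ = 0.988809, sin λ = -0.953769, cos λ = -0.300539.
East component: ΔE = −sin λ·ΔX + cos λ·ΔY = −(-0.953769)(482) + (-0.300539)(44) = 446.49 m.
1° of latitude spans 3600 × 30.87 = 111132 m; at latitude φ, 1° of longitude spans that × cos φ = 109888.3 m, so Δλ = 446.49 / 109888.3 × 3600 = 14.627″.

Δλ = 14.6″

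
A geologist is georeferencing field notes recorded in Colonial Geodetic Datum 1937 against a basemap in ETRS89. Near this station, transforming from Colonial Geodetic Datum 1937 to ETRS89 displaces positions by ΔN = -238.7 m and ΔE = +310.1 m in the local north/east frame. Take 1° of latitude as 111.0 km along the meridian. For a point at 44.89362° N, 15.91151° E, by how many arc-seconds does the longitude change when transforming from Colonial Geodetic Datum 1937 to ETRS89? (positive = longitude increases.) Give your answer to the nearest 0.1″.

At latitude 44.89362°, cos φ = 0.708418.
1° of longitude at this latitude = 111.0 × cos φ = 78.63 km, so Δλ = 310.1 / 78634.4 = 0.0039436° = 14.197″.

Δλ = 14.2″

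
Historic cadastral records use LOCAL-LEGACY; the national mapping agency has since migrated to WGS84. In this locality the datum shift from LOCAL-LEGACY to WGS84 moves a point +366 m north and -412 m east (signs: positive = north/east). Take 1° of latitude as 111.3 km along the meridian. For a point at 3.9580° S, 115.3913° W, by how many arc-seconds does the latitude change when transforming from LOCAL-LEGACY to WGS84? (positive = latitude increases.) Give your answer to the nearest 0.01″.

1° of latitude = 111.3 km, so Δφ = 366.0 / 111300 = 0.0032884° = 11.838″.

Δφ = 11.84″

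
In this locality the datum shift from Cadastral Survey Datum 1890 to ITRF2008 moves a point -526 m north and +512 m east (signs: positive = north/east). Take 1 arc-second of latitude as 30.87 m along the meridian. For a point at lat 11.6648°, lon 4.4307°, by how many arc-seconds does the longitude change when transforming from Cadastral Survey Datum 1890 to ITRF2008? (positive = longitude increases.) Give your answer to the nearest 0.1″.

Δλ = 16.9″

At latitude 11.6648°, cos φ = 0.979347.
1″ of longitude at this latitude = 30.87 × cos φ = 30.2324 m, so Δλ = 512.0 / 30.2324 = 16.935″.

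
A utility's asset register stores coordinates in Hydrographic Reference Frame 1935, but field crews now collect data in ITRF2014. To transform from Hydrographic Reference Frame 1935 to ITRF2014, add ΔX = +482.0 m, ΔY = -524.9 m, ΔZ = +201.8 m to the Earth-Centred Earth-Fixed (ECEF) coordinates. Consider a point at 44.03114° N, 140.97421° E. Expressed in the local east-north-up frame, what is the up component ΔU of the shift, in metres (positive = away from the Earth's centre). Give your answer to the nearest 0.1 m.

ΔU = -366.6 m

At φ = 44.03114°, λ = 140.97421°: sin φ = 0.695049, cos φ = 0.718962, sin λ = 0.629670, cos λ = -0.776863.
ΔU = cos φ cos λ·ΔX + cos φ sin λ·ΔY + sin φ·ΔZ = (0.718962)(-0.776863)(482.0) + (0.718962)(0.629670)(-524.9) + (0.695049)(201.8) = -366.58 m.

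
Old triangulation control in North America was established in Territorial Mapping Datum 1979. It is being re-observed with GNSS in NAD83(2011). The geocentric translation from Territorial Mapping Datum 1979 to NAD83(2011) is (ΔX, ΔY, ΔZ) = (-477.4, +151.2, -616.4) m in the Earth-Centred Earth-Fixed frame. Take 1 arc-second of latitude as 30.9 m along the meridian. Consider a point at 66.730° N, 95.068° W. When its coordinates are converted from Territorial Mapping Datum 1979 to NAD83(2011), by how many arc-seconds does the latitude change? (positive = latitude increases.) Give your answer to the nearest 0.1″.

Δφ = -4.7″

sin φ = 0.918653, cos φ = 0.395065, sin λ = -0.996091, cos λ = -0.088338.
North component: ΔN = −sin φ cos λ·ΔX − sin φ sin λ·ΔY + cos φ·ΔZ = −(0.918653)(-0.088338)(-477.4) − (0.918653)(-0.996091)(151.2) + (0.395065)(-616.4) = -143.90 m.
1° of latitude spans 3600 × 30.90 = 111240 m, so Δφ = -143.90 / 111240 × 3600 = -4.657″.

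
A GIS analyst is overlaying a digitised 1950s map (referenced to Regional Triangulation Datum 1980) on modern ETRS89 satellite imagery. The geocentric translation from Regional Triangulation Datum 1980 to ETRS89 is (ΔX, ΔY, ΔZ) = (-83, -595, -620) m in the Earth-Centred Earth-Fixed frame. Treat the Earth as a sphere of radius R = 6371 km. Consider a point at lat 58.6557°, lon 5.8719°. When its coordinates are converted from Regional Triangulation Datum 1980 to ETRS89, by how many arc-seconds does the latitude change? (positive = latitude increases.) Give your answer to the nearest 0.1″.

sin φ = 0.854057, cos φ = 0.520180, sin λ = 0.102305, cos λ = 0.994753.
North component: ΔN = −sin φ cos λ·ΔX − sin φ sin λ·ΔY + cos φ·ΔZ = −(0.854057)(0.994753)(-83) − (0.854057)(0.102305)(-595) + (0.520180)(-620) = -200.01 m.
1° of latitude spans πR/180 = 111195 m, so Δφ = -200.01 / 111195 × 3600 = -6.475″.

Δφ = -6.5″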